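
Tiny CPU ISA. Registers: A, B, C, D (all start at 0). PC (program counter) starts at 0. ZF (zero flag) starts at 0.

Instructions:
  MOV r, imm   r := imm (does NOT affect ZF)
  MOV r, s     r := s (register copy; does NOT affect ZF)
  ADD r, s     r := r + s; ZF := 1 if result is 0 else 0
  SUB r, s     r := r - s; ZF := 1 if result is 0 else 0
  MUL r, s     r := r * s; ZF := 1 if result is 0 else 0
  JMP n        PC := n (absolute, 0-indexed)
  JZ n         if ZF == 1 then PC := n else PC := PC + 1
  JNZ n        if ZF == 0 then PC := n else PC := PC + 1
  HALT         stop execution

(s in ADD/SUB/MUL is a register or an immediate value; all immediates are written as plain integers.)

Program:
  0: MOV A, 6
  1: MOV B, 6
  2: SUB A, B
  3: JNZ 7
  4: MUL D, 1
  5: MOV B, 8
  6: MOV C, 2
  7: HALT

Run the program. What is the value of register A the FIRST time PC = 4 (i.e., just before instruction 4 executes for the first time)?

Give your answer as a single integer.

Step 1: PC=0 exec 'MOV A, 6'. After: A=6 B=0 C=0 D=0 ZF=0 PC=1
Step 2: PC=1 exec 'MOV B, 6'. After: A=6 B=6 C=0 D=0 ZF=0 PC=2
Step 3: PC=2 exec 'SUB A, B'. After: A=0 B=6 C=0 D=0 ZF=1 PC=3
Step 4: PC=3 exec 'JNZ 7'. After: A=0 B=6 C=0 D=0 ZF=1 PC=4
First time PC=4: A=0

0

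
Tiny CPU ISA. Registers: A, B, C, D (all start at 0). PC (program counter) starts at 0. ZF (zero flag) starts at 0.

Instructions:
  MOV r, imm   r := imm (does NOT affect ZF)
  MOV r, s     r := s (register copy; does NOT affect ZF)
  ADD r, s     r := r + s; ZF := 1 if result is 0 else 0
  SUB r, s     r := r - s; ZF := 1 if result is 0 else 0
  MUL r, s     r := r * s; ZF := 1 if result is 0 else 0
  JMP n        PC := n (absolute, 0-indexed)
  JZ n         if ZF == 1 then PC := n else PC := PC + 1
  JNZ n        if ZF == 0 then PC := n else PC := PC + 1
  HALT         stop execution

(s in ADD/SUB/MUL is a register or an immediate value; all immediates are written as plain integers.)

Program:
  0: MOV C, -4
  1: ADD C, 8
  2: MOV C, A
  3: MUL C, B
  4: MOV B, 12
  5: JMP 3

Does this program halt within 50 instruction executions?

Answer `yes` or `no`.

Answer: no

Derivation:
Step 1: PC=0 exec 'MOV C, -4'. After: A=0 B=0 C=-4 D=0 ZF=0 PC=1
Step 2: PC=1 exec 'ADD C, 8'. After: A=0 B=0 C=4 D=0 ZF=0 PC=2
Step 3: PC=2 exec 'MOV C, A'. After: A=0 B=0 C=0 D=0 ZF=0 PC=3
Step 4: PC=3 exec 'MUL C, B'. After: A=0 B=0 C=0 D=0 ZF=1 PC=4
Step 5: PC=4 exec 'MOV B, 12'. After: A=0 B=12 C=0 D=0 ZF=1 PC=5
Step 6: PC=5 exec 'JMP 3'. After: A=0 B=12 C=0 D=0 ZF=1 PC=3
Step 7: PC=3 exec 'MUL C, B'. After: A=0 B=12 C=0 D=0 ZF=1 PC=4
Step 8: PC=4 exec 'MOV B, 12'. After: A=0 B=12 C=0 D=0 ZF=1 PC=5
State after step 8 equals state after step 5: the program is in a cycle of length 3 and will never halt.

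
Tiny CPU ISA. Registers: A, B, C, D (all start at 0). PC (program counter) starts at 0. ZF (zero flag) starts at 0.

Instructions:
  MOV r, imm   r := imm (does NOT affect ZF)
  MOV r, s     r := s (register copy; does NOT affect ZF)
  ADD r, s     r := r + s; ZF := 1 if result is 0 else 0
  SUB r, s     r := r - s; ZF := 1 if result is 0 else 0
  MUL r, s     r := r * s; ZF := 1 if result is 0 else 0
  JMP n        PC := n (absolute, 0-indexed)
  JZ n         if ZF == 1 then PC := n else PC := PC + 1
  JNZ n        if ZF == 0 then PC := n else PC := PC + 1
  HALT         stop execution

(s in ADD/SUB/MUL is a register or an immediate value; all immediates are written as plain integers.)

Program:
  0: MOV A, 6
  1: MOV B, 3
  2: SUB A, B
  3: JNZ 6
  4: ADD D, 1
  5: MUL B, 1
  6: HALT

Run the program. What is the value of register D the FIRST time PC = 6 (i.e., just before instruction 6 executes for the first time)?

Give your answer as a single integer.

Step 1: PC=0 exec 'MOV A, 6'. After: A=6 B=0 C=0 D=0 ZF=0 PC=1
Step 2: PC=1 exec 'MOV B, 3'. After: A=6 B=3 C=0 D=0 ZF=0 PC=2
Step 3: PC=2 exec 'SUB A, B'. After: A=3 B=3 C=0 D=0 ZF=0 PC=3
Step 4: PC=3 exec 'JNZ 6'. After: A=3 B=3 C=0 D=0 ZF=0 PC=6
First time PC=6: D=0

0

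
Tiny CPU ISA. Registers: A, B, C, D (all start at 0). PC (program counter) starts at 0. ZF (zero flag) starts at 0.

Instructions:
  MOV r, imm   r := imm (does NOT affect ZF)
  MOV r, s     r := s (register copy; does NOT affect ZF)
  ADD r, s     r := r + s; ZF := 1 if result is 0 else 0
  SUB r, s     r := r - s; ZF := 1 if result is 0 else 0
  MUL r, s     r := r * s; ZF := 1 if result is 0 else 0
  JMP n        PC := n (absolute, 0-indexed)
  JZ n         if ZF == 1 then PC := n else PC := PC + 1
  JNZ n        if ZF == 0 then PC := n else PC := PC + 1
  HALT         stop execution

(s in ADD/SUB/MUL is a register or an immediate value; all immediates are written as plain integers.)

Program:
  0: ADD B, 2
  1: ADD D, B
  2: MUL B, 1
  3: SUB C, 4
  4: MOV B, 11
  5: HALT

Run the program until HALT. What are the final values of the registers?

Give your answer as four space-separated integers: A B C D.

Answer: 0 11 -4 2

Derivation:
Step 1: PC=0 exec 'ADD B, 2'. After: A=0 B=2 C=0 D=0 ZF=0 PC=1
Step 2: PC=1 exec 'ADD D, B'. After: A=0 B=2 C=0 D=2 ZF=0 PC=2
Step 3: PC=2 exec 'MUL B, 1'. After: A=0 B=2 C=0 D=2 ZF=0 PC=3
Step 4: PC=3 exec 'SUB C, 4'. After: A=0 B=2 C=-4 D=2 ZF=0 PC=4
Step 5: PC=4 exec 'MOV B, 11'. After: A=0 B=11 C=-4 D=2 ZF=0 PC=5
Step 6: PC=5 exec 'HALT'. After: A=0 B=11 C=-4 D=2 ZF=0 PC=5 HALTED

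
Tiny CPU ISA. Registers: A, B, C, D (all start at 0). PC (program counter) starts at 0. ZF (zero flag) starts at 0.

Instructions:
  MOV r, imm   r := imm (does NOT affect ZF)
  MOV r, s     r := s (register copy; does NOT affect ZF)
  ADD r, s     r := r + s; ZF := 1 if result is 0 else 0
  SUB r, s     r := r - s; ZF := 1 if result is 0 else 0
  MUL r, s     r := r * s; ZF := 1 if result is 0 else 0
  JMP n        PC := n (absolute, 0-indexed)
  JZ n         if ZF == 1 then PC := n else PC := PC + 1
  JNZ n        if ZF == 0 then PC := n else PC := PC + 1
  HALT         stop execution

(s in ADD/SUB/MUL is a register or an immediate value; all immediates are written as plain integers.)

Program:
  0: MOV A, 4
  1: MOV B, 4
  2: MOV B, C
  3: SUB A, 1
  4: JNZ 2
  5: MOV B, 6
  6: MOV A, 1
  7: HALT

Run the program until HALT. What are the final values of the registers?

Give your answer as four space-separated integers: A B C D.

Answer: 1 6 0 0

Derivation:
Step 1: PC=0 exec 'MOV A, 4'. After: A=4 B=0 C=0 D=0 ZF=0 PC=1
Step 2: PC=1 exec 'MOV B, 4'. After: A=4 B=4 C=0 D=0 ZF=0 PC=2
Step 3: PC=2 exec 'MOV B, C'. After: A=4 B=0 C=0 D=0 ZF=0 PC=3
Step 4: PC=3 exec 'SUB A, 1'. After: A=3 B=0 C=0 D=0 ZF=0 PC=4
Step 5: PC=4 exec 'JNZ 2'. After: A=3 B=0 C=0 D=0 ZF=0 PC=2
Step 6: PC=2 exec 'MOV B, C'. After: A=3 B=0 C=0 D=0 ZF=0 PC=3
Step 7: PC=3 exec 'SUB A, 1'. After: A=2 B=0 C=0 D=0 ZF=0 PC=4
Step 8: PC=4 exec 'JNZ 2'. After: A=2 B=0 C=0 D=0 ZF=0 PC=2
Step 9: PC=2 exec 'MOV B, C'. After: A=2 B=0 C=0 D=0 ZF=0 PC=3
Step 10: PC=3 exec 'SUB A, 1'. After: A=1 B=0 C=0 D=0 ZF=0 PC=4
Step 11: PC=4 exec 'JNZ 2'. After: A=1 B=0 C=0 D=0 ZF=0 PC=2
Step 12: PC=2 exec 'MOV B, C'. After: A=1 B=0 C=0 D=0 ZF=0 PC=3
Step 13: PC=3 exec 'SUB A, 1'. After: A=0 B=0 C=0 D=0 ZF=1 PC=4
Step 14: PC=4 exec 'JNZ 2'. After: A=0 B=0 C=0 D=0 ZF=1 PC=5
Step 15: PC=5 exec 'MOV B, 6'. After: A=0 B=6 C=0 D=0 ZF=1 PC=6
Step 16: PC=6 exec 'MOV A, 1'. After: A=1 B=6 C=0 D=0 ZF=1 PC=7
Step 17: PC=7 exec 'HALT'. After: A=1 B=6 C=0 D=0 ZF=1 PC=7 HALTED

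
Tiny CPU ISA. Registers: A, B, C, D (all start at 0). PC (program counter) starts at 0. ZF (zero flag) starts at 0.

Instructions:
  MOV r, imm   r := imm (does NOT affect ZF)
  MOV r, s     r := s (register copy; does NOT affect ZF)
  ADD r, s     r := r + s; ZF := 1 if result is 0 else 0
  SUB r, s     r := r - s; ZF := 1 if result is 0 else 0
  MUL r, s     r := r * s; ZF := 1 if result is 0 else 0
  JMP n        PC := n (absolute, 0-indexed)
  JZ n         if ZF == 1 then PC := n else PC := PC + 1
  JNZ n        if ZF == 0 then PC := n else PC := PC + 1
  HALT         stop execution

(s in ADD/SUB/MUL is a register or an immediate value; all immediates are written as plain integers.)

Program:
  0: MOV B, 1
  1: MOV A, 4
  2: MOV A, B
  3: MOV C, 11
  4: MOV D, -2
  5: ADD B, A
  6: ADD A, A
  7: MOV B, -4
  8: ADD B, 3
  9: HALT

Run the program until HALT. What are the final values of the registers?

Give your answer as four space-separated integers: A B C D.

Step 1: PC=0 exec 'MOV B, 1'. After: A=0 B=1 C=0 D=0 ZF=0 PC=1
Step 2: PC=1 exec 'MOV A, 4'. After: A=4 B=1 C=0 D=0 ZF=0 PC=2
Step 3: PC=2 exec 'MOV A, B'. After: A=1 B=1 C=0 D=0 ZF=0 PC=3
Step 4: PC=3 exec 'MOV C, 11'. After: A=1 B=1 C=11 D=0 ZF=0 PC=4
Step 5: PC=4 exec 'MOV D, -2'. After: A=1 B=1 C=11 D=-2 ZF=0 PC=5
Step 6: PC=5 exec 'ADD B, A'. After: A=1 B=2 C=11 D=-2 ZF=0 PC=6
Step 7: PC=6 exec 'ADD A, A'. After: A=2 B=2 C=11 D=-2 ZF=0 PC=7
Step 8: PC=7 exec 'MOV B, -4'. After: A=2 B=-4 C=11 D=-2 ZF=0 PC=8
Step 9: PC=8 exec 'ADD B, 3'. After: A=2 B=-1 C=11 D=-2 ZF=0 PC=9
Step 10: PC=9 exec 'HALT'. After: A=2 B=-1 C=11 D=-2 ZF=0 PC=9 HALTED

Answer: 2 -1 11 -2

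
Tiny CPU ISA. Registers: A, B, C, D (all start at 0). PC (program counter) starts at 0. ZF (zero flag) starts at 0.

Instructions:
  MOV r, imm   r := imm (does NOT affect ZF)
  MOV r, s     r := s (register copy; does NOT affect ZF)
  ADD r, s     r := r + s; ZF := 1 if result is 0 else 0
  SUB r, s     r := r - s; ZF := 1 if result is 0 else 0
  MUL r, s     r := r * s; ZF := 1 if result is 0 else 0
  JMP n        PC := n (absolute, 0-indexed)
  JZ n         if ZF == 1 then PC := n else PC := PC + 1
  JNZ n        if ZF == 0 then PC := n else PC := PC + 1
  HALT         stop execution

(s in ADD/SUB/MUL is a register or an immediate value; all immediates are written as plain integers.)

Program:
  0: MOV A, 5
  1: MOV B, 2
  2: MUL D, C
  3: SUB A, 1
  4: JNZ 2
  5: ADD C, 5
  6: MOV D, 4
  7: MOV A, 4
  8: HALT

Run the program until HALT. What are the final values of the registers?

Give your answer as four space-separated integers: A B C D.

Answer: 4 2 5 4

Derivation:
Step 1: PC=0 exec 'MOV A, 5'. After: A=5 B=0 C=0 D=0 ZF=0 PC=1
Step 2: PC=1 exec 'MOV B, 2'. After: A=5 B=2 C=0 D=0 ZF=0 PC=2
Step 3: PC=2 exec 'MUL D, C'. After: A=5 B=2 C=0 D=0 ZF=1 PC=3
Step 4: PC=3 exec 'SUB A, 1'. After: A=4 B=2 C=0 D=0 ZF=0 PC=4
Step 5: PC=4 exec 'JNZ 2'. After: A=4 B=2 C=0 D=0 ZF=0 PC=2
Step 6: PC=2 exec 'MUL D, C'. After: A=4 B=2 C=0 D=0 ZF=1 PC=3
Step 7: PC=3 exec 'SUB A, 1'. After: A=3 B=2 C=0 D=0 ZF=0 PC=4
Step 8: PC=4 exec 'JNZ 2'. After: A=3 B=2 C=0 D=0 ZF=0 PC=2
Step 9: PC=2 exec 'MUL D, C'. After: A=3 B=2 C=0 D=0 ZF=1 PC=3
Step 10: PC=3 exec 'SUB A, 1'. After: A=2 B=2 C=0 D=0 ZF=0 PC=4
Step 11: PC=4 exec 'JNZ 2'. After: A=2 B=2 C=0 D=0 ZF=0 PC=2
Step 12: PC=2 exec 'MUL D, C'. After: A=2 B=2 C=0 D=0 ZF=1 PC=3
Step 13: PC=3 exec 'SUB A, 1'. After: A=1 B=2 C=0 D=0 ZF=0 PC=4
Step 14: PC=4 exec 'JNZ 2'. After: A=1 B=2 C=0 D=0 ZF=0 PC=2
Step 15: PC=2 exec 'MUL D, C'. After: A=1 B=2 C=0 D=0 ZF=1 PC=3
Step 16: PC=3 exec 'SUB A, 1'. After: A=0 B=2 C=0 D=0 ZF=1 PC=4
Step 17: PC=4 exec 'JNZ 2'. After: A=0 B=2 C=0 D=0 ZF=1 PC=5
Step 18: PC=5 exec 'ADD C, 5'. After: A=0 B=2 C=5 D=0 ZF=0 PC=6
Step 19: PC=6 exec 'MOV D, 4'. After: A=0 B=2 C=5 D=4 ZF=0 PC=7
Step 20: PC=7 exec 'MOV A, 4'. After: A=4 B=2 C=5 D=4 ZF=0 PC=8
Step 21: PC=8 exec 'HALT'. After: A=4 B=2 C=5 D=4 ZF=0 PC=8 HALTED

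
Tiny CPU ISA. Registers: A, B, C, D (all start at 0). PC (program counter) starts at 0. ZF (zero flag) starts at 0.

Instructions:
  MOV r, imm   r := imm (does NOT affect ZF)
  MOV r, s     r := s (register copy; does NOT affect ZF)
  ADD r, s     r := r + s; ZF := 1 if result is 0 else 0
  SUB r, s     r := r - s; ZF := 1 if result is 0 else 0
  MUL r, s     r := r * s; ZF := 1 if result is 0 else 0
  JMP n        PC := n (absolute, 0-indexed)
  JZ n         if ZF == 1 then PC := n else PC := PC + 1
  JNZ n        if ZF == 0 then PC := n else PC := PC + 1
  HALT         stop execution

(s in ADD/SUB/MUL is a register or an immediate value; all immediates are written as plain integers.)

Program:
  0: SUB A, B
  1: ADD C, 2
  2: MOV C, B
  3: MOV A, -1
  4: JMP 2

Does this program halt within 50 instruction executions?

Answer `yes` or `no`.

Answer: no

Derivation:
Step 1: PC=0 exec 'SUB A, B'. After: A=0 B=0 C=0 D=0 ZF=1 PC=1
Step 2: PC=1 exec 'ADD C, 2'. After: A=0 B=0 C=2 D=0 ZF=0 PC=2
Step 3: PC=2 exec 'MOV C, B'. After: A=0 B=0 C=0 D=0 ZF=0 PC=3
Step 4: PC=3 exec 'MOV A, -1'. After: A=-1 B=0 C=0 D=0 ZF=0 PC=4
Step 5: PC=4 exec 'JMP 2'. After: A=-1 B=0 C=0 D=0 ZF=0 PC=2
Step 6: PC=2 exec 'MOV C, B'. After: A=-1 B=0 C=0 D=0 ZF=0 PC=3
Step 7: PC=3 exec 'MOV A, -1'. After: A=-1 B=0 C=0 D=0 ZF=0 PC=4
State after step 7 equals state after step 4: the program is in a cycle of length 3 and will never halt.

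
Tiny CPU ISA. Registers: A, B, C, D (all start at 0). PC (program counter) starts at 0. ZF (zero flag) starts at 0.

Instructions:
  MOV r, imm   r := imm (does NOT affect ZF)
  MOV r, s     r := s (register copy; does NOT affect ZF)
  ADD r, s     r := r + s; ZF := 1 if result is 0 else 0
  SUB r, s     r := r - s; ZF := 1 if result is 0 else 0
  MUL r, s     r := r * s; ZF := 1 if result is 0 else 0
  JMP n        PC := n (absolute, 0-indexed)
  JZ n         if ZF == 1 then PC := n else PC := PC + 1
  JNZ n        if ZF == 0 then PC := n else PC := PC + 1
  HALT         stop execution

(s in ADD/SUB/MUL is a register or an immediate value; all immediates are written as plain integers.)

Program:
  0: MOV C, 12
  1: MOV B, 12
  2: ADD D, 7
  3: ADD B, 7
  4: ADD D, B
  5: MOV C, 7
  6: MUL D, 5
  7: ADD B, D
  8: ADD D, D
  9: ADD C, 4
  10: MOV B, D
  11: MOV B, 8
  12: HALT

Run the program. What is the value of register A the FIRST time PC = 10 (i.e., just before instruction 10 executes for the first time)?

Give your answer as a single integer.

Step 1: PC=0 exec 'MOV C, 12'. After: A=0 B=0 C=12 D=0 ZF=0 PC=1
Step 2: PC=1 exec 'MOV B, 12'. After: A=0 B=12 C=12 D=0 ZF=0 PC=2
Step 3: PC=2 exec 'ADD D, 7'. After: A=0 B=12 C=12 D=7 ZF=0 PC=3
Step 4: PC=3 exec 'ADD B, 7'. After: A=0 B=19 C=12 D=7 ZF=0 PC=4
Step 5: PC=4 exec 'ADD D, B'. After: A=0 B=19 C=12 D=26 ZF=0 PC=5
Step 6: PC=5 exec 'MOV C, 7'. After: A=0 B=19 C=7 D=26 ZF=0 PC=6
Step 7: PC=6 exec 'MUL D, 5'. After: A=0 B=19 C=7 D=130 ZF=0 PC=7
Step 8: PC=7 exec 'ADD B, D'. After: A=0 B=149 C=7 D=130 ZF=0 PC=8
Step 9: PC=8 exec 'ADD D, D'. After: A=0 B=149 C=7 D=260 ZF=0 PC=9
Step 10: PC=9 exec 'ADD C, 4'. After: A=0 B=149 C=11 D=260 ZF=0 PC=10
First time PC=10: A=0

0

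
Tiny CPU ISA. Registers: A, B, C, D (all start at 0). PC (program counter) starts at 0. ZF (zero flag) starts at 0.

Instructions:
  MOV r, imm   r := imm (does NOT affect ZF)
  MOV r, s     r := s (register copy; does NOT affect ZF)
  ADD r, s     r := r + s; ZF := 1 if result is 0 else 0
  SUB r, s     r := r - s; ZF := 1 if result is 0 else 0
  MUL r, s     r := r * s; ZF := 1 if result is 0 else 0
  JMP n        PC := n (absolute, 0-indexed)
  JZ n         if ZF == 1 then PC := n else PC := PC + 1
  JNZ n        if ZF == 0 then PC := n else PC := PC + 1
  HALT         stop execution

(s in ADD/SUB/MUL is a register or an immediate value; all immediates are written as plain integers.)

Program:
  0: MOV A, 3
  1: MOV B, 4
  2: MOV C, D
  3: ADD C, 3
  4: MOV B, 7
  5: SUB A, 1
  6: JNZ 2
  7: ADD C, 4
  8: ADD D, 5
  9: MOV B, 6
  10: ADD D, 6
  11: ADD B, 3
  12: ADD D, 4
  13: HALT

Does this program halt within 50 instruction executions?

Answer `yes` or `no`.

Answer: yes

Derivation:
Step 1: PC=0 exec 'MOV A, 3'. After: A=3 B=0 C=0 D=0 ZF=0 PC=1
Step 2: PC=1 exec 'MOV B, 4'. After: A=3 B=4 C=0 D=0 ZF=0 PC=2
Step 3: PC=2 exec 'MOV C, D'. After: A=3 B=4 C=0 D=0 ZF=0 PC=3
Step 4: PC=3 exec 'ADD C, 3'. After: A=3 B=4 C=3 D=0 ZF=0 PC=4
Step 5: PC=4 exec 'MOV B, 7'. After: A=3 B=7 C=3 D=0 ZF=0 PC=5
Step 6: PC=5 exec 'SUB A, 1'. After: A=2 B=7 C=3 D=0 ZF=0 PC=6
Step 7: PC=6 exec 'JNZ 2'. After: A=2 B=7 C=3 D=0 ZF=0 PC=2
Step 8: PC=2 exec 'MOV C, D'. After: A=2 B=7 C=0 D=0 ZF=0 PC=3
Step 9: PC=3 exec 'ADD C, 3'. After: A=2 B=7 C=3 D=0 ZF=0 PC=4
Step 10: PC=4 exec 'MOV B, 7'. After: A=2 B=7 C=3 D=0 ZF=0 PC=5
Step 11: PC=5 exec 'SUB A, 1'. After: A=1 B=7 C=3 D=0 ZF=0 PC=6
Step 12: PC=6 exec 'JNZ 2'. After: A=1 B=7 C=3 D=0 ZF=0 PC=2
Step 13: PC=2 exec 'MOV C, D'. After: A=1 B=7 C=0 D=0 ZF=0 PC=3
Step 14: PC=3 exec 'ADD C, 3'. After: A=1 B=7 C=3 D=0 ZF=0 PC=4
Step 15: PC=4 exec 'MOV B, 7'. After: A=1 B=7 C=3 D=0 ZF=0 PC=5
Step 16: PC=5 exec 'SUB A, 1'. After: A=0 B=7 C=3 D=0 ZF=1 PC=6
Step 17: PC=6 exec 'JNZ 2'. After: A=0 B=7 C=3 D=0 ZF=1 PC=7
Step 18: PC=7 exec 'ADD C, 4'. After: A=0 B=7 C=7 D=0 ZF=0 PC=8
Step 19: PC=8 exec 'ADD D, 5'. After: A=0 B=7 C=7 D=5 ZF=0 PC=9
Step 20: PC=9 exec 'MOV B, 6'. After: A=0 B=6 C=7 D=5 ZF=0 PC=10
Step 21: PC=10 exec 'ADD D, 6'. After: A=0 B=6 C=7 D=11 ZF=0 PC=11
Step 22: PC=11 exec 'ADD B, 3'. After: A=0 B=9 C=7 D=11 ZF=0 PC=12
Step 23: PC=12 exec 'ADD D, 4'. After: A=0 B=9 C=7 D=15 ZF=0 PC=13
Step 24: PC=13 exec 'HALT'. After: A=0 B=9 C=7 D=15 ZF=0 PC=13 HALTED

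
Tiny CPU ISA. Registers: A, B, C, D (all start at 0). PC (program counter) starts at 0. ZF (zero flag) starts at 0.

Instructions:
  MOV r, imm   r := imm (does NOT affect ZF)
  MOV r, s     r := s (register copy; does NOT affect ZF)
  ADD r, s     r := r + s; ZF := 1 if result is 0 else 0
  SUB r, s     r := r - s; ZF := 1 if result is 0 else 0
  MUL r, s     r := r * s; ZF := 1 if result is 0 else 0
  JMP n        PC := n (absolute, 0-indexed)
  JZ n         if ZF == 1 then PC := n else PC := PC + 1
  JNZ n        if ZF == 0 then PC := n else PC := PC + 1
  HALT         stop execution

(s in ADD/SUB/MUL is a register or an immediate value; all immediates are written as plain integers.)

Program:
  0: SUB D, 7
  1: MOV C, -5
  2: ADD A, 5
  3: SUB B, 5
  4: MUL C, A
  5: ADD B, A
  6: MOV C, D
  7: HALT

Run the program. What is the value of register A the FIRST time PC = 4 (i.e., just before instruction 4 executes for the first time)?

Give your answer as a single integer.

Step 1: PC=0 exec 'SUB D, 7'. After: A=0 B=0 C=0 D=-7 ZF=0 PC=1
Step 2: PC=1 exec 'MOV C, -5'. After: A=0 B=0 C=-5 D=-7 ZF=0 PC=2
Step 3: PC=2 exec 'ADD A, 5'. After: A=5 B=0 C=-5 D=-7 ZF=0 PC=3
Step 4: PC=3 exec 'SUB B, 5'. After: A=5 B=-5 C=-5 D=-7 ZF=0 PC=4
First time PC=4: A=5

5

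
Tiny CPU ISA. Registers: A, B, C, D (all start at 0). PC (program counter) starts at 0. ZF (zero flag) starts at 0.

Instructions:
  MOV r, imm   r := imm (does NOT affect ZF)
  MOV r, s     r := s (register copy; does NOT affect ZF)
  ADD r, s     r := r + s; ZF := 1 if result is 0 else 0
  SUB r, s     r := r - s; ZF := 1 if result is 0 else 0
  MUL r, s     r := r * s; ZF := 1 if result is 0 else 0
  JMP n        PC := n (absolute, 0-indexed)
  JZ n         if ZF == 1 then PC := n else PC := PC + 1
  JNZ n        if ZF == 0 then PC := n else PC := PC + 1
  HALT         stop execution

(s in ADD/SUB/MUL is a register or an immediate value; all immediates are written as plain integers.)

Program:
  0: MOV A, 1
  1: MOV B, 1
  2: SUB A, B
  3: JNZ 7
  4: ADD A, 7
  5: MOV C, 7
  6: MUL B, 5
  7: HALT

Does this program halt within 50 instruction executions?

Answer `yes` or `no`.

Answer: yes

Derivation:
Step 1: PC=0 exec 'MOV A, 1'. After: A=1 B=0 C=0 D=0 ZF=0 PC=1
Step 2: PC=1 exec 'MOV B, 1'. After: A=1 B=1 C=0 D=0 ZF=0 PC=2
Step 3: PC=2 exec 'SUB A, B'. After: A=0 B=1 C=0 D=0 ZF=1 PC=3
Step 4: PC=3 exec 'JNZ 7'. After: A=0 B=1 C=0 D=0 ZF=1 PC=4
Step 5: PC=4 exec 'ADD A, 7'. After: A=7 B=1 C=0 D=0 ZF=0 PC=5
Step 6: PC=5 exec 'MOV C, 7'. After: A=7 B=1 C=7 D=0 ZF=0 PC=6
Step 7: PC=6 exec 'MUL B, 5'. After: A=7 B=5 C=7 D=0 ZF=0 PC=7
Step 8: PC=7 exec 'HALT'. After: A=7 B=5 C=7 D=0 ZF=0 PC=7 HALTED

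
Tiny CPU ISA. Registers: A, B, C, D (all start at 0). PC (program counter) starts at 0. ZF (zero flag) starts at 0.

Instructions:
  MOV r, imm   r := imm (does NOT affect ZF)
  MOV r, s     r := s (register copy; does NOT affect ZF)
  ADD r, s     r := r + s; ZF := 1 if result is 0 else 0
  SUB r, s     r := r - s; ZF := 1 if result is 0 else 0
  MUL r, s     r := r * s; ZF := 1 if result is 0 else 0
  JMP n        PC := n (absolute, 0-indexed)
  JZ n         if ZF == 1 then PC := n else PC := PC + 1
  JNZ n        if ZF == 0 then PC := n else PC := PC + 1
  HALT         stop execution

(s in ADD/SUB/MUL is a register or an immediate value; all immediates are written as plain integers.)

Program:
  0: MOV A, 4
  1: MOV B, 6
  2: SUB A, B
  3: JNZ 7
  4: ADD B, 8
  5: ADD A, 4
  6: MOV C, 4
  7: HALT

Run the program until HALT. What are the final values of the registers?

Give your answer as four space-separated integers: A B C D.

Answer: -2 6 0 0

Derivation:
Step 1: PC=0 exec 'MOV A, 4'. After: A=4 B=0 C=0 D=0 ZF=0 PC=1
Step 2: PC=1 exec 'MOV B, 6'. After: A=4 B=6 C=0 D=0 ZF=0 PC=2
Step 3: PC=2 exec 'SUB A, B'. After: A=-2 B=6 C=0 D=0 ZF=0 PC=3
Step 4: PC=3 exec 'JNZ 7'. After: A=-2 B=6 C=0 D=0 ZF=0 PC=7
Step 5: PC=7 exec 'HALT'. After: A=-2 B=6 C=0 D=0 ZF=0 PC=7 HALTED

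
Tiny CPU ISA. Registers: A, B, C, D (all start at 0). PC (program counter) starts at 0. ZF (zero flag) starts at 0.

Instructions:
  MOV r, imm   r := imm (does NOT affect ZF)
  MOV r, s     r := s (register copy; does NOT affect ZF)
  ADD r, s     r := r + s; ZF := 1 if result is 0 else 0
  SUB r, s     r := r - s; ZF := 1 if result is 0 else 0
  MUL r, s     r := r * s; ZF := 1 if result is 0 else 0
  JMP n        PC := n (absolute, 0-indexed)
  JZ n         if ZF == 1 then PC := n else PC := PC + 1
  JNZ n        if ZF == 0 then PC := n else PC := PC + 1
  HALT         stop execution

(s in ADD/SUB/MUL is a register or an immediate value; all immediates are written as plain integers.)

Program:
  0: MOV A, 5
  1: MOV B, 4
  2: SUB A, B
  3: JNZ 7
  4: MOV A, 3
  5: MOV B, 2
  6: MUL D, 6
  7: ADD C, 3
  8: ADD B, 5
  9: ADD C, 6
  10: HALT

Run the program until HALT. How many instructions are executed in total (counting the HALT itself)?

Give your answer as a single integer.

Answer: 8

Derivation:
Step 1: PC=0 exec 'MOV A, 5'. After: A=5 B=0 C=0 D=0 ZF=0 PC=1
Step 2: PC=1 exec 'MOV B, 4'. After: A=5 B=4 C=0 D=0 ZF=0 PC=2
Step 3: PC=2 exec 'SUB A, B'. After: A=1 B=4 C=0 D=0 ZF=0 PC=3
Step 4: PC=3 exec 'JNZ 7'. After: A=1 B=4 C=0 D=0 ZF=0 PC=7
Step 5: PC=7 exec 'ADD C, 3'. After: A=1 B=4 C=3 D=0 ZF=0 PC=8
Step 6: PC=8 exec 'ADD B, 5'. After: A=1 B=9 C=3 D=0 ZF=0 PC=9
Step 7: PC=9 exec 'ADD C, 6'. After: A=1 B=9 C=9 D=0 ZF=0 PC=10
Step 8: PC=10 exec 'HALT'. After: A=1 B=9 C=9 D=0 ZF=0 PC=10 HALTED
Total instructions executed: 8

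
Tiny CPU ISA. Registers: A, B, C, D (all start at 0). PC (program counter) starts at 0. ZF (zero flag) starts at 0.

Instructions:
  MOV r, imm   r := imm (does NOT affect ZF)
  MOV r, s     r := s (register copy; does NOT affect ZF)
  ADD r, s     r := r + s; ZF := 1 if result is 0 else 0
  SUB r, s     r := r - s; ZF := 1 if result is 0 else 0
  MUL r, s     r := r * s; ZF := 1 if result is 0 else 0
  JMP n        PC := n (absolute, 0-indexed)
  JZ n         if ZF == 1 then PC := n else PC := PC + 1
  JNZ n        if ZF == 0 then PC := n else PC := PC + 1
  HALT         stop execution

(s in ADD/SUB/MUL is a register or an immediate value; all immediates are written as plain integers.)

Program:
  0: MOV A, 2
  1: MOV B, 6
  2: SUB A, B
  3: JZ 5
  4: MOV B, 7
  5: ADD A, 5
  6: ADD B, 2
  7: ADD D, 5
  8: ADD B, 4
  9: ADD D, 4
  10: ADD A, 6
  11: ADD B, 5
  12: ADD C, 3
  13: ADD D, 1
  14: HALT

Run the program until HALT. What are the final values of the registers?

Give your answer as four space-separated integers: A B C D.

Answer: 7 18 3 10

Derivation:
Step 1: PC=0 exec 'MOV A, 2'. After: A=2 B=0 C=0 D=0 ZF=0 PC=1
Step 2: PC=1 exec 'MOV B, 6'. After: A=2 B=6 C=0 D=0 ZF=0 PC=2
Step 3: PC=2 exec 'SUB A, B'. After: A=-4 B=6 C=0 D=0 ZF=0 PC=3
Step 4: PC=3 exec 'JZ 5'. After: A=-4 B=6 C=0 D=0 ZF=0 PC=4
Step 5: PC=4 exec 'MOV B, 7'. After: A=-4 B=7 C=0 D=0 ZF=0 PC=5
Step 6: PC=5 exec 'ADD A, 5'. After: A=1 B=7 C=0 D=0 ZF=0 PC=6
Step 7: PC=6 exec 'ADD B, 2'. After: A=1 B=9 C=0 D=0 ZF=0 PC=7
Step 8: PC=7 exec 'ADD D, 5'. After: A=1 B=9 C=0 D=5 ZF=0 PC=8
Step 9: PC=8 exec 'ADD B, 4'. After: A=1 B=13 C=0 D=5 ZF=0 PC=9
Step 10: PC=9 exec 'ADD D, 4'. After: A=1 B=13 C=0 D=9 ZF=0 PC=10
Step 11: PC=10 exec 'ADD A, 6'. After: A=7 B=13 C=0 D=9 ZF=0 PC=11
Step 12: PC=11 exec 'ADD B, 5'. After: A=7 B=18 C=0 D=9 ZF=0 PC=12
Step 13: PC=12 exec 'ADD C, 3'. After: A=7 B=18 C=3 D=9 ZF=0 PC=13
Step 14: PC=13 exec 'ADD D, 1'. After: A=7 B=18 C=3 D=10 ZF=0 PC=14
Step 15: PC=14 exec 'HALT'. After: A=7 B=18 C=3 D=10 ZF=0 PC=14 HALTED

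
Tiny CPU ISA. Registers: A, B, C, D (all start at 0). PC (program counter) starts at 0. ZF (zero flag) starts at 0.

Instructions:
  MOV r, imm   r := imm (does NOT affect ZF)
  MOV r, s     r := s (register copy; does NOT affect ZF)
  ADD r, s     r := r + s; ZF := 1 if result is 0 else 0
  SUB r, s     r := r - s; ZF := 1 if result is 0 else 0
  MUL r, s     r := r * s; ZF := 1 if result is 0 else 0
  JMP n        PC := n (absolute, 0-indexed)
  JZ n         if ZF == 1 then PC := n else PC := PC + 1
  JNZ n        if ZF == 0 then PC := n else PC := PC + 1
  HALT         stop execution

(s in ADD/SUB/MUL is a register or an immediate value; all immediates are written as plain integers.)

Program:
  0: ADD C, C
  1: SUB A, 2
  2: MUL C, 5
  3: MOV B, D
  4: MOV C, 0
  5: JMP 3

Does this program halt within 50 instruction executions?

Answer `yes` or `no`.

Step 1: PC=0 exec 'ADD C, C'. After: A=0 B=0 C=0 D=0 ZF=1 PC=1
Step 2: PC=1 exec 'SUB A, 2'. After: A=-2 B=0 C=0 D=0 ZF=0 PC=2
Step 3: PC=2 exec 'MUL C, 5'. After: A=-2 B=0 C=0 D=0 ZF=1 PC=3
Step 4: PC=3 exec 'MOV B, D'. After: A=-2 B=0 C=0 D=0 ZF=1 PC=4
Step 5: PC=4 exec 'MOV C, 0'. After: A=-2 B=0 C=0 D=0 ZF=1 PC=5
Step 6: PC=5 exec 'JMP 3'. After: A=-2 B=0 C=0 D=0 ZF=1 PC=3
State after step 6 equals state after step 3: the program is in a cycle of length 3 and will never halt.

Answer: no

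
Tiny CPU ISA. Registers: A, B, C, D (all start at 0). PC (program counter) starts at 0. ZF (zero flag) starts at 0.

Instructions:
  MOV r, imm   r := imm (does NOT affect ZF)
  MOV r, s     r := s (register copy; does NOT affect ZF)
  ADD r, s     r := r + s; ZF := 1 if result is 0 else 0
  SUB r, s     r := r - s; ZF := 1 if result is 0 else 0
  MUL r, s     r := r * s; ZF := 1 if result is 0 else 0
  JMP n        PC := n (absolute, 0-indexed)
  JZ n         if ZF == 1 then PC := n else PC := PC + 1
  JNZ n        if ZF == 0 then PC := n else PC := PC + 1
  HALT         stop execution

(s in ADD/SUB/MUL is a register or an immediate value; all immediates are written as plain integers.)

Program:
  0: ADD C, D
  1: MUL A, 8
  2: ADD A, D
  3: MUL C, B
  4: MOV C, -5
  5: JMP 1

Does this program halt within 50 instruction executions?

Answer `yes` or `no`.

Answer: no

Derivation:
Step 1: PC=0 exec 'ADD C, D'. After: A=0 B=0 C=0 D=0 ZF=1 PC=1
Step 2: PC=1 exec 'MUL A, 8'. After: A=0 B=0 C=0 D=0 ZF=1 PC=2
Step 3: PC=2 exec 'ADD A, D'. After: A=0 B=0 C=0 D=0 ZF=1 PC=3
Step 4: PC=3 exec 'MUL C, B'. After: A=0 B=0 C=0 D=0 ZF=1 PC=4
Step 5: PC=4 exec 'MOV C, -5'. After: A=0 B=0 C=-5 D=0 ZF=1 PC=5
Step 6: PC=5 exec 'JMP 1'. After: A=0 B=0 C=-5 D=0 ZF=1 PC=1
Step 7: PC=1 exec 'MUL A, 8'. After: A=0 B=0 C=-5 D=0 ZF=1 PC=2
Step 8: PC=2 exec 'ADD A, D'. After: A=0 B=0 C=-5 D=0 ZF=1 PC=3
Step 9: PC=3 exec 'MUL C, B'. After: A=0 B=0 C=0 D=0 ZF=1 PC=4
State after step 9 equals state after step 4: the program is in a cycle of length 5 and will never halt.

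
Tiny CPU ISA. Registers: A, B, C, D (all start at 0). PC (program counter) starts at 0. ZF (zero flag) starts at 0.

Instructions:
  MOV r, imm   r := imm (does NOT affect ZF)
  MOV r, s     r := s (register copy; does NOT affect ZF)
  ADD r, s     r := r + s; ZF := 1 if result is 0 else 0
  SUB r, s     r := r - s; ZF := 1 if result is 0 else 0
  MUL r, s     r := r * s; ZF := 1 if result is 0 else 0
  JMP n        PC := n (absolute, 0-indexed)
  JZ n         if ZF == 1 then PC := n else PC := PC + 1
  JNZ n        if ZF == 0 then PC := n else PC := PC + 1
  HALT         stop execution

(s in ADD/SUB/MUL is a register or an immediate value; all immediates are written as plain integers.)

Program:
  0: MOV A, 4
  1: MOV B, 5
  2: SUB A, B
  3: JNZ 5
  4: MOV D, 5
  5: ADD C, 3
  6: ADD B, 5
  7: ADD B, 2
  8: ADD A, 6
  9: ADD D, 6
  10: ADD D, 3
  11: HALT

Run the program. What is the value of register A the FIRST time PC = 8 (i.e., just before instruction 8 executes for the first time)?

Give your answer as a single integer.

Step 1: PC=0 exec 'MOV A, 4'. After: A=4 B=0 C=0 D=0 ZF=0 PC=1
Step 2: PC=1 exec 'MOV B, 5'. After: A=4 B=5 C=0 D=0 ZF=0 PC=2
Step 3: PC=2 exec 'SUB A, B'. After: A=-1 B=5 C=0 D=0 ZF=0 PC=3
Step 4: PC=3 exec 'JNZ 5'. After: A=-1 B=5 C=0 D=0 ZF=0 PC=5
Step 5: PC=5 exec 'ADD C, 3'. After: A=-1 B=5 C=3 D=0 ZF=0 PC=6
Step 6: PC=6 exec 'ADD B, 5'. After: A=-1 B=10 C=3 D=0 ZF=0 PC=7
Step 7: PC=7 exec 'ADD B, 2'. After: A=-1 B=12 C=3 D=0 ZF=0 PC=8
First time PC=8: A=-1

-1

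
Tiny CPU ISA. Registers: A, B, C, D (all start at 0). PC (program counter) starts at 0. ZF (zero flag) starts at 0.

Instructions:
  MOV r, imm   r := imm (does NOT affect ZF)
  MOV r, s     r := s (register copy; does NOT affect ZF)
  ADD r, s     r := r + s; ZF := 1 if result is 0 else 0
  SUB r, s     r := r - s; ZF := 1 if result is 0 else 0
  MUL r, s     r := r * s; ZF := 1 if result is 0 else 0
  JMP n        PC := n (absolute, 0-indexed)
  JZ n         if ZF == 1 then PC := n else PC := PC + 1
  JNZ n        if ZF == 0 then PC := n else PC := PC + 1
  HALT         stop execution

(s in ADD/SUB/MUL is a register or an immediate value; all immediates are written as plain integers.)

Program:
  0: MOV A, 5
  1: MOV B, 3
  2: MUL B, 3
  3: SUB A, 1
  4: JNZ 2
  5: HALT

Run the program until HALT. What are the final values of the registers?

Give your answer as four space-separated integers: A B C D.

Step 1: PC=0 exec 'MOV A, 5'. After: A=5 B=0 C=0 D=0 ZF=0 PC=1
Step 2: PC=1 exec 'MOV B, 3'. After: A=5 B=3 C=0 D=0 ZF=0 PC=2
Step 3: PC=2 exec 'MUL B, 3'. After: A=5 B=9 C=0 D=0 ZF=0 PC=3
Step 4: PC=3 exec 'SUB A, 1'. After: A=4 B=9 C=0 D=0 ZF=0 PC=4
Step 5: PC=4 exec 'JNZ 2'. After: A=4 B=9 C=0 D=0 ZF=0 PC=2
Step 6: PC=2 exec 'MUL B, 3'. After: A=4 B=27 C=0 D=0 ZF=0 PC=3
Step 7: PC=3 exec 'SUB A, 1'. After: A=3 B=27 C=0 D=0 ZF=0 PC=4
Step 8: PC=4 exec 'JNZ 2'. After: A=3 B=27 C=0 D=0 ZF=0 PC=2
Step 9: PC=2 exec 'MUL B, 3'. After: A=3 B=81 C=0 D=0 ZF=0 PC=3
Step 10: PC=3 exec 'SUB A, 1'. After: A=2 B=81 C=0 D=0 ZF=0 PC=4
Step 11: PC=4 exec 'JNZ 2'. After: A=2 B=81 C=0 D=0 ZF=0 PC=2
Step 12: PC=2 exec 'MUL B, 3'. After: A=2 B=243 C=0 D=0 ZF=0 PC=3
Step 13: PC=3 exec 'SUB A, 1'. After: A=1 B=243 C=0 D=0 ZF=0 PC=4
Step 14: PC=4 exec 'JNZ 2'. After: A=1 B=243 C=0 D=0 ZF=0 PC=2
Step 15: PC=2 exec 'MUL B, 3'. After: A=1 B=729 C=0 D=0 ZF=0 PC=3
Step 16: PC=3 exec 'SUB A, 1'. After: A=0 B=729 C=0 D=0 ZF=1 PC=4
Step 17: PC=4 exec 'JNZ 2'. After: A=0 B=729 C=0 D=0 ZF=1 PC=5
Step 18: PC=5 exec 'HALT'. After: A=0 B=729 C=0 D=0 ZF=1 PC=5 HALTED

Answer: 0 729 0 0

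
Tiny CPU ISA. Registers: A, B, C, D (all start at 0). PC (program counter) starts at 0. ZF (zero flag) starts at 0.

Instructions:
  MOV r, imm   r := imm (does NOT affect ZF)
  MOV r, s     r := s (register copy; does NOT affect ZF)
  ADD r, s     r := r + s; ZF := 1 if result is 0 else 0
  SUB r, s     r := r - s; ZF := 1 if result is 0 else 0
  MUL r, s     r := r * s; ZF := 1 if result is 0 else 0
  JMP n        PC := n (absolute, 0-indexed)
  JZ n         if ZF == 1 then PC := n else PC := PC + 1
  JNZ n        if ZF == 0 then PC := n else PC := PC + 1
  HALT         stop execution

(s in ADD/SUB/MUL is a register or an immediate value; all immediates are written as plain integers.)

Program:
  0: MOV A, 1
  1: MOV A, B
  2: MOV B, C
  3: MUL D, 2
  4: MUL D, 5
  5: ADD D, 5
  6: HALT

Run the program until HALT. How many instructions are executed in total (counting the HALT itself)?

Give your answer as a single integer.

Answer: 7

Derivation:
Step 1: PC=0 exec 'MOV A, 1'. After: A=1 B=0 C=0 D=0 ZF=0 PC=1
Step 2: PC=1 exec 'MOV A, B'. After: A=0 B=0 C=0 D=0 ZF=0 PC=2
Step 3: PC=2 exec 'MOV B, C'. After: A=0 B=0 C=0 D=0 ZF=0 PC=3
Step 4: PC=3 exec 'MUL D, 2'. After: A=0 B=0 C=0 D=0 ZF=1 PC=4
Step 5: PC=4 exec 'MUL D, 5'. After: A=0 B=0 C=0 D=0 ZF=1 PC=5
Step 6: PC=5 exec 'ADD D, 5'. After: A=0 B=0 C=0 D=5 ZF=0 PC=6
Step 7: PC=6 exec 'HALT'. After: A=0 B=0 C=0 D=5 ZF=0 PC=6 HALTED
Total instructions executed: 7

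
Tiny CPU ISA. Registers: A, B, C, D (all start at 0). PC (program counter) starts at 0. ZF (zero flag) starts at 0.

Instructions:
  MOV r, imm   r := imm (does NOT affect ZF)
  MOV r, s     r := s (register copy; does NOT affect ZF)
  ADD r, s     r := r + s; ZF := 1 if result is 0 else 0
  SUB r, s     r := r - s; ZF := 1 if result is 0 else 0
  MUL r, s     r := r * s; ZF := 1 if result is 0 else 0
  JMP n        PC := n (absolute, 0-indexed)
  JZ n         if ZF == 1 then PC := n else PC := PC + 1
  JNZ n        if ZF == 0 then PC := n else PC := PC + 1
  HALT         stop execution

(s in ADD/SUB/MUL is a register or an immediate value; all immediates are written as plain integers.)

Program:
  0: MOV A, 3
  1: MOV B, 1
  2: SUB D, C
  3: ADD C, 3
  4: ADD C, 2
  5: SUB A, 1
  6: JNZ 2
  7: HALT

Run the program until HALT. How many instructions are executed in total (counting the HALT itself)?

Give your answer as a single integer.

Step 1: PC=0 exec 'MOV A, 3'. After: A=3 B=0 C=0 D=0 ZF=0 PC=1
Step 2: PC=1 exec 'MOV B, 1'. After: A=3 B=1 C=0 D=0 ZF=0 PC=2
Step 3: PC=2 exec 'SUB D, C'. After: A=3 B=1 C=0 D=0 ZF=1 PC=3
Step 4: PC=3 exec 'ADD C, 3'. After: A=3 B=1 C=3 D=0 ZF=0 PC=4
Step 5: PC=4 exec 'ADD C, 2'. After: A=3 B=1 C=5 D=0 ZF=0 PC=5
Step 6: PC=5 exec 'SUB A, 1'. After: A=2 B=1 C=5 D=0 ZF=0 PC=6
Step 7: PC=6 exec 'JNZ 2'. After: A=2 B=1 C=5 D=0 ZF=0 PC=2
Step 8: PC=2 exec 'SUB D, C'. After: A=2 B=1 C=5 D=-5 ZF=0 PC=3
Step 9: PC=3 exec 'ADD C, 3'. After: A=2 B=1 C=8 D=-5 ZF=0 PC=4
Step 10: PC=4 exec 'ADD C, 2'. After: A=2 B=1 C=10 D=-5 ZF=0 PC=5
Step 11: PC=5 exec 'SUB A, 1'. After: A=1 B=1 C=10 D=-5 ZF=0 PC=6
Step 12: PC=6 exec 'JNZ 2'. After: A=1 B=1 C=10 D=-5 ZF=0 PC=2
Step 13: PC=2 exec 'SUB D, C'. After: A=1 B=1 C=10 D=-15 ZF=0 PC=3
Step 14: PC=3 exec 'ADD C, 3'. After: A=1 B=1 C=13 D=-15 ZF=0 PC=4
Step 15: PC=4 exec 'ADD C, 2'. After: A=1 B=1 C=15 D=-15 ZF=0 PC=5
Step 16: PC=5 exec 'SUB A, 1'. After: A=0 B=1 C=15 D=-15 ZF=1 PC=6
Step 17: PC=6 exec 'JNZ 2'. After: A=0 B=1 C=15 D=-15 ZF=1 PC=7
Step 18: PC=7 exec 'HALT'. After: A=0 B=1 C=15 D=-15 ZF=1 PC=7 HALTED
Total instructions executed: 18

Answer: 18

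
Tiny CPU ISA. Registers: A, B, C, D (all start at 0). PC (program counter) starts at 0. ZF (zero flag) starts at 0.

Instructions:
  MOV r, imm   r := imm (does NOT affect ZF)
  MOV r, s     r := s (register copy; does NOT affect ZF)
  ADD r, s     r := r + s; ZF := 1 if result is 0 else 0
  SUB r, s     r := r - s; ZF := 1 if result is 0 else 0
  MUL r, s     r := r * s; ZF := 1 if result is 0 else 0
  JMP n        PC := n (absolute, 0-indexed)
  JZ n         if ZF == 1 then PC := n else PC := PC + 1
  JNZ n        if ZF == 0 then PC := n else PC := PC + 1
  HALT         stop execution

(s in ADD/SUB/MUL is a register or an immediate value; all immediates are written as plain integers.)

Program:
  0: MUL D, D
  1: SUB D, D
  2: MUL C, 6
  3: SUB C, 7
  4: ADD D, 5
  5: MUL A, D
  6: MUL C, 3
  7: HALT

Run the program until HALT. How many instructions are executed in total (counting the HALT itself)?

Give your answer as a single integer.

Step 1: PC=0 exec 'MUL D, D'. After: A=0 B=0 C=0 D=0 ZF=1 PC=1
Step 2: PC=1 exec 'SUB D, D'. After: A=0 B=0 C=0 D=0 ZF=1 PC=2
Step 3: PC=2 exec 'MUL C, 6'. After: A=0 B=0 C=0 D=0 ZF=1 PC=3
Step 4: PC=3 exec 'SUB C, 7'. After: A=0 B=0 C=-7 D=0 ZF=0 PC=4
Step 5: PC=4 exec 'ADD D, 5'. After: A=0 B=0 C=-7 D=5 ZF=0 PC=5
Step 6: PC=5 exec 'MUL A, D'. After: A=0 B=0 C=-7 D=5 ZF=1 PC=6
Step 7: PC=6 exec 'MUL C, 3'. After: A=0 B=0 C=-21 D=5 ZF=0 PC=7
Step 8: PC=7 exec 'HALT'. After: A=0 B=0 C=-21 D=5 ZF=0 PC=7 HALTED
Total instructions executed: 8

Answer: 8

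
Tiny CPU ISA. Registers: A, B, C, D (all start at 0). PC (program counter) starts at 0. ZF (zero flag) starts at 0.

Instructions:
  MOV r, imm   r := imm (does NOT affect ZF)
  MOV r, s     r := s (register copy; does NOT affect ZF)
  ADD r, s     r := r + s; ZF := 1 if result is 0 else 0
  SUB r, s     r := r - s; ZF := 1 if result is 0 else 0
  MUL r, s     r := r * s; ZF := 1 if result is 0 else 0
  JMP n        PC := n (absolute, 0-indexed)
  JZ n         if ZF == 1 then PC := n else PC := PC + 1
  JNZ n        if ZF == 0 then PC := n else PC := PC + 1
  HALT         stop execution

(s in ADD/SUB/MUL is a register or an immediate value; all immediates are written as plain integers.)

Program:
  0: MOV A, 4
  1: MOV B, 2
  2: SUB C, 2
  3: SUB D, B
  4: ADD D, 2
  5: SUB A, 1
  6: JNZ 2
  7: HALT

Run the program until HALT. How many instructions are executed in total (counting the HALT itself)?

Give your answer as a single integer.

Answer: 23

Derivation:
Step 1: PC=0 exec 'MOV A, 4'. After: A=4 B=0 C=0 D=0 ZF=0 PC=1
Step 2: PC=1 exec 'MOV B, 2'. After: A=4 B=2 C=0 D=0 ZF=0 PC=2
Step 3: PC=2 exec 'SUB C, 2'. After: A=4 B=2 C=-2 D=0 ZF=0 PC=3
Step 4: PC=3 exec 'SUB D, B'. After: A=4 B=2 C=-2 D=-2 ZF=0 PC=4
Step 5: PC=4 exec 'ADD D, 2'. After: A=4 B=2 C=-2 D=0 ZF=1 PC=5
Step 6: PC=5 exec 'SUB A, 1'. After: A=3 B=2 C=-2 D=0 ZF=0 PC=6
Step 7: PC=6 exec 'JNZ 2'. After: A=3 B=2 C=-2 D=0 ZF=0 PC=2
Step 8: PC=2 exec 'SUB C, 2'. After: A=3 B=2 C=-4 D=0 ZF=0 PC=3
Step 9: PC=3 exec 'SUB D, B'. After: A=3 B=2 C=-4 D=-2 ZF=0 PC=4
Step 10: PC=4 exec 'ADD D, 2'. After: A=3 B=2 C=-4 D=0 ZF=1 PC=5
Step 11: PC=5 exec 'SUB A, 1'. After: A=2 B=2 C=-4 D=0 ZF=0 PC=6
Step 12: PC=6 exec 'JNZ 2'. After: A=2 B=2 C=-4 D=0 ZF=0 PC=2
Step 13: PC=2 exec 'SUB C, 2'. After: A=2 B=2 C=-6 D=0 ZF=0 PC=3
Step 14: PC=3 exec 'SUB D, B'. After: A=2 B=2 C=-6 D=-2 ZF=0 PC=4
Step 15: PC=4 exec 'ADD D, 2'. After: A=2 B=2 C=-6 D=0 ZF=1 PC=5
Step 16: PC=5 exec 'SUB A, 1'. After: A=1 B=2 C=-6 D=0 ZF=0 PC=6
Step 17: PC=6 exec 'JNZ 2'. After: A=1 B=2 C=-6 D=0 ZF=0 PC=2
Step 18: PC=2 exec 'SUB C, 2'. After: A=1 B=2 C=-8 D=0 ZF=0 PC=3
Step 19: PC=3 exec 'SUB D, B'. After: A=1 B=2 C=-8 D=-2 ZF=0 PC=4
Step 20: PC=4 exec 'ADD D, 2'. After: A=1 B=2 C=-8 D=0 ZF=1 PC=5
Step 21: PC=5 exec 'SUB A, 1'. After: A=0 B=2 C=-8 D=0 ZF=1 PC=6
Step 22: PC=6 exec 'JNZ 2'. After: A=0 B=2 C=-8 D=0 ZF=1 PC=7
Step 23: PC=7 exec 'HALT'. After: A=0 B=2 C=-8 D=0 ZF=1 PC=7 HALTED
Total instructions executed: 23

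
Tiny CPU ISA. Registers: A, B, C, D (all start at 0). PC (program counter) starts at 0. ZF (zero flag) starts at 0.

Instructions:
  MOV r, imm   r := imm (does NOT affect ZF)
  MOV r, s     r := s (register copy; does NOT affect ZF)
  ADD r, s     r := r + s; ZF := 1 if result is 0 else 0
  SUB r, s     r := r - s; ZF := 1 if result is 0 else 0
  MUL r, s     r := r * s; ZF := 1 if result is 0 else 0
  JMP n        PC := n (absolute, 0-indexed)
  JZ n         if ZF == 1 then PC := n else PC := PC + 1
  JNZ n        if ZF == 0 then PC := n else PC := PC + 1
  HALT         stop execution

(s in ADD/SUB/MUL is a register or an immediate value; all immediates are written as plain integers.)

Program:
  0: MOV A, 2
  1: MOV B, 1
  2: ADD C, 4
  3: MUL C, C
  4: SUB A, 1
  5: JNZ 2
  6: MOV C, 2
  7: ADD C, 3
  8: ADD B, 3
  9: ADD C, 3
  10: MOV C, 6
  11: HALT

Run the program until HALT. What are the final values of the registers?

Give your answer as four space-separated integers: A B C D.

Answer: 0 4 6 0

Derivation:
Step 1: PC=0 exec 'MOV A, 2'. After: A=2 B=0 C=0 D=0 ZF=0 PC=1
Step 2: PC=1 exec 'MOV B, 1'. After: A=2 B=1 C=0 D=0 ZF=0 PC=2
Step 3: PC=2 exec 'ADD C, 4'. After: A=2 B=1 C=4 D=0 ZF=0 PC=3
Step 4: PC=3 exec 'MUL C, C'. After: A=2 B=1 C=16 D=0 ZF=0 PC=4
Step 5: PC=4 exec 'SUB A, 1'. After: A=1 B=1 C=16 D=0 ZF=0 PC=5
Step 6: PC=5 exec 'JNZ 2'. After: A=1 B=1 C=16 D=0 ZF=0 PC=2
Step 7: PC=2 exec 'ADD C, 4'. After: A=1 B=1 C=20 D=0 ZF=0 PC=3
Step 8: PC=3 exec 'MUL C, C'. After: A=1 B=1 C=400 D=0 ZF=0 PC=4
Step 9: PC=4 exec 'SUB A, 1'. After: A=0 B=1 C=400 D=0 ZF=1 PC=5
Step 10: PC=5 exec 'JNZ 2'. After: A=0 B=1 C=400 D=0 ZF=1 PC=6
Step 11: PC=6 exec 'MOV C, 2'. After: A=0 B=1 C=2 D=0 ZF=1 PC=7
Step 12: PC=7 exec 'ADD C, 3'. After: A=0 B=1 C=5 D=0 ZF=0 PC=8
Step 13: PC=8 exec 'ADD B, 3'. After: A=0 B=4 C=5 D=0 ZF=0 PC=9
Step 14: PC=9 exec 'ADD C, 3'. After: A=0 B=4 C=8 D=0 ZF=0 PC=10
Step 15: PC=10 exec 'MOV C, 6'. After: A=0 B=4 C=6 D=0 ZF=0 PC=11
Step 16: PC=11 exec 'HALT'. After: A=0 B=4 C=6 D=0 ZF=0 PC=11 HALTED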